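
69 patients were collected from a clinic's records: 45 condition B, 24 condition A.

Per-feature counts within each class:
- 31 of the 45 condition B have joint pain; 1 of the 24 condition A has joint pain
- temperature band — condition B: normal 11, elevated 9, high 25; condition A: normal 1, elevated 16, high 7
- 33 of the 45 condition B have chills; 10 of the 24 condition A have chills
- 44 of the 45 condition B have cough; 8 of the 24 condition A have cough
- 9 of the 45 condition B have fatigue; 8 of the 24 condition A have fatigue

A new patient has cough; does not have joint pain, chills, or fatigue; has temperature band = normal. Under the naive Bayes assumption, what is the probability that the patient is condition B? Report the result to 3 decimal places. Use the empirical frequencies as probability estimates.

condition B: (45/69) × (14/45) × (11/45) × (12/45) × (44/45) × (36/45) ≈ 0.0103457
condition A: (24/69) × (23/24) × (1/24) × (14/24) × (8/24) × (16/24) ≈ 0.00180041
P(condition B | x) = 0.0103457 / 0.01214611 ≈ 0.852

0.852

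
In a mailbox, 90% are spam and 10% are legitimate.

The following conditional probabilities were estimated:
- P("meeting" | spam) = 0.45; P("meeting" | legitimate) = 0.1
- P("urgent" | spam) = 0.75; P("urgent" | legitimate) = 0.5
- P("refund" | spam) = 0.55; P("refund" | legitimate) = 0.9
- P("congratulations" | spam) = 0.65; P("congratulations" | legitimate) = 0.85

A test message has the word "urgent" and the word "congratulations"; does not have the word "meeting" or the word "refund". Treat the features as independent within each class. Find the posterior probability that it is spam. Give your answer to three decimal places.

0.966

spam: 0.9 × (1−0.45) × 0.75 × (1−0.55) × 0.65 = 0.108590625
legitimate: 0.1 × (1−0.1) × 0.5 × (1−0.9) × 0.85 = 0.003825
P(spam | x) = 0.108590625 / 0.112415625 ≈ 0.966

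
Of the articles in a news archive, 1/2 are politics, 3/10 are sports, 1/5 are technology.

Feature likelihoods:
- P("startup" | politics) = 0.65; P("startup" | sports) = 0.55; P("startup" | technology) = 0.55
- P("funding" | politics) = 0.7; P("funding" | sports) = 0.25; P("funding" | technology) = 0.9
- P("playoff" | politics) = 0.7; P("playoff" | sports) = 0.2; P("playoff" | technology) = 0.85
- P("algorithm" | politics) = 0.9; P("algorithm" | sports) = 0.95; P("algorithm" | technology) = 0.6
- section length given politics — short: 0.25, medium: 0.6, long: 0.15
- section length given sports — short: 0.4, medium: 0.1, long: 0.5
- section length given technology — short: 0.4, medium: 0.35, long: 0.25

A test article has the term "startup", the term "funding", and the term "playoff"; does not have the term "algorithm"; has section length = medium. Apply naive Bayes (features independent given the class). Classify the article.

technology

politics: 0.5 × 0.65 × 0.7 × 0.7 × (1−0.9) × 0.6 = 0.009555
sports: 0.3 × 0.55 × 0.25 × 0.2 × (1−0.95) × 0.1 = 0.00004125
technology: 0.2 × 0.55 × 0.9 × 0.85 × (1−0.6) × 0.35 = 0.011781
Highest score → technology.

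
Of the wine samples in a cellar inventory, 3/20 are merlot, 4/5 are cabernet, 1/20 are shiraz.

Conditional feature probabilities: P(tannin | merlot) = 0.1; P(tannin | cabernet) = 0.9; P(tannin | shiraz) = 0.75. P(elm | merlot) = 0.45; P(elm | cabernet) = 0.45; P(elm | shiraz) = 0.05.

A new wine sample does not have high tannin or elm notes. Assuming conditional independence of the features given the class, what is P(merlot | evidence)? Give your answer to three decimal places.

merlot: 0.15 × (1−0.1) × (1−0.45) = 0.07425
cabernet: 0.8 × (1−0.9) × (1−0.45) = 0.044
shiraz: 0.05 × (1−0.75) × (1−0.05) = 0.011875
P(merlot | x) = 0.07425 / 0.130125 ≈ 0.571

0.571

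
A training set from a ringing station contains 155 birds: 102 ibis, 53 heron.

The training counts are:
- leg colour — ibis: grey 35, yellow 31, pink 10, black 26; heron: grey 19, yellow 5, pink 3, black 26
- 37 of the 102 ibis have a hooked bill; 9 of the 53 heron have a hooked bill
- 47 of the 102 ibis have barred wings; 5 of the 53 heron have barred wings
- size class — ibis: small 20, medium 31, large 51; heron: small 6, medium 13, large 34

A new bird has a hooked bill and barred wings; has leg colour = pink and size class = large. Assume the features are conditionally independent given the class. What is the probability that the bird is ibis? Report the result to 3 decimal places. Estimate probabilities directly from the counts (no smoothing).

0.964

ibis: (102/155) × (10/102) × (37/102) × (47/102) × (51/102) ≈ 0.00539185
heron: (53/155) × (3/53) × (9/53) × (5/53) × (34/53) ≈ 0.000198909
P(ibis | x) = 0.00539185 / 0.005590759 ≈ 0.964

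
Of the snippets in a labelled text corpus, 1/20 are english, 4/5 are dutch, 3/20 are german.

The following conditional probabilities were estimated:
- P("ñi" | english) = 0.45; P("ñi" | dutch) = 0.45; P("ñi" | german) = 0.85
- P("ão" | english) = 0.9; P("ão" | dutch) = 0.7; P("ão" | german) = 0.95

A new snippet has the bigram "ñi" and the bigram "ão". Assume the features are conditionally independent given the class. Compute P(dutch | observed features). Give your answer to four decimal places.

0.6406

english: 0.05 × 0.45 × 0.9 = 0.02025
dutch: 0.8 × 0.45 × 0.7 = 0.252
german: 0.15 × 0.85 × 0.95 = 0.121125
P(dutch | x) = 0.252 / 0.393375 ≈ 0.6406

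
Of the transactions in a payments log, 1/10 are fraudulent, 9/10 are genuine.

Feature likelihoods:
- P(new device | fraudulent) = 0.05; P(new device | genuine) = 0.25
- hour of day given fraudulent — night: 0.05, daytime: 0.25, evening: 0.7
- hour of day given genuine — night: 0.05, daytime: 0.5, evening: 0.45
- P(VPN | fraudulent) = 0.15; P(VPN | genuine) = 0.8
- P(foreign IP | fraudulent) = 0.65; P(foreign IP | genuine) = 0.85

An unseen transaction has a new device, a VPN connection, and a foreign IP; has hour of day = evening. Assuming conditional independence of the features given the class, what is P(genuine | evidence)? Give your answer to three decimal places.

fraudulent: 0.1 × 0.05 × 0.7 × 0.15 × 0.65 = 0.00034125
genuine: 0.9 × 0.25 × 0.45 × 0.8 × 0.85 = 0.06885
P(genuine | x) = 0.06885 / 0.06919125 ≈ 0.995

0.995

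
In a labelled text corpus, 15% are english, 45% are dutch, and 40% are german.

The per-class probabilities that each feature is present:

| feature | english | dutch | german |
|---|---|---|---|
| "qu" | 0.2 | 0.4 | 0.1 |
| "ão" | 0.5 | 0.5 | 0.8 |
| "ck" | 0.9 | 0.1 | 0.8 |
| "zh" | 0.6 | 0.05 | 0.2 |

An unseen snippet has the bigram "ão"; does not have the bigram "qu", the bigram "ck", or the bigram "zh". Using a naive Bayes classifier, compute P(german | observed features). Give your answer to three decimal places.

0.281

english: 0.15 × (1−0.2) × 0.5 × (1−0.9) × (1−0.6) = 0.0024
dutch: 0.45 × (1−0.4) × 0.5 × (1−0.1) × (1−0.05) = 0.115425
german: 0.4 × (1−0.1) × 0.8 × (1−0.8) × (1−0.2) = 0.04608
P(german | x) = 0.04608 / 0.163905 ≈ 0.281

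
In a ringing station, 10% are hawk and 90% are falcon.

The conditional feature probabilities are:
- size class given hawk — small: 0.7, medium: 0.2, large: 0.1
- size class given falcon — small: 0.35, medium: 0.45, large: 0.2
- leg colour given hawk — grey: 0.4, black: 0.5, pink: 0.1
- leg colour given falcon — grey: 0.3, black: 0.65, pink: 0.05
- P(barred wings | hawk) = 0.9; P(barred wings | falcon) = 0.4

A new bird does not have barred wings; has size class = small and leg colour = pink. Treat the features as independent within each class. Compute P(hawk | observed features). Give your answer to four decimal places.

hawk: 0.1 × 0.7 × 0.1 × (1−0.9) = 0.0007
falcon: 0.9 × 0.35 × 0.05 × (1−0.4) = 0.00945
P(hawk | x) = 0.0007 / 0.01015 ≈ 0.0690

0.0690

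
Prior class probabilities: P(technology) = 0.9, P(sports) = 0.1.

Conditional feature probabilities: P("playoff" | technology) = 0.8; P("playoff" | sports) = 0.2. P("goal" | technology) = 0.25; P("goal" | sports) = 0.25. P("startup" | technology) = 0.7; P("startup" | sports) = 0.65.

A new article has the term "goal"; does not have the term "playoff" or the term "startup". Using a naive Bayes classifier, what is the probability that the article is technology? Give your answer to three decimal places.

technology: 0.9 × (1−0.8) × 0.25 × (1−0.7) = 0.0135
sports: 0.1 × (1−0.2) × 0.25 × (1−0.65) = 0.007
P(technology | x) = 0.0135 / 0.0205 ≈ 0.659

0.659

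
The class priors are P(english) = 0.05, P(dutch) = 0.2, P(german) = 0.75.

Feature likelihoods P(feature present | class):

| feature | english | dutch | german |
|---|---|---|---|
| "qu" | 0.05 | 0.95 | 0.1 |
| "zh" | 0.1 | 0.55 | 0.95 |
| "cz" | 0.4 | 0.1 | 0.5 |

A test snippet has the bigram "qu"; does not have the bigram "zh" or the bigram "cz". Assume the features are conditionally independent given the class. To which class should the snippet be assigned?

english: 0.05 × 0.05 × (1−0.1) × (1−0.4) = 0.00135
dutch: 0.2 × 0.95 × (1−0.55) × (1−0.1) = 0.07695
german: 0.75 × 0.1 × (1−0.95) × (1−0.5) = 0.001875
Highest score → dutch.

dutch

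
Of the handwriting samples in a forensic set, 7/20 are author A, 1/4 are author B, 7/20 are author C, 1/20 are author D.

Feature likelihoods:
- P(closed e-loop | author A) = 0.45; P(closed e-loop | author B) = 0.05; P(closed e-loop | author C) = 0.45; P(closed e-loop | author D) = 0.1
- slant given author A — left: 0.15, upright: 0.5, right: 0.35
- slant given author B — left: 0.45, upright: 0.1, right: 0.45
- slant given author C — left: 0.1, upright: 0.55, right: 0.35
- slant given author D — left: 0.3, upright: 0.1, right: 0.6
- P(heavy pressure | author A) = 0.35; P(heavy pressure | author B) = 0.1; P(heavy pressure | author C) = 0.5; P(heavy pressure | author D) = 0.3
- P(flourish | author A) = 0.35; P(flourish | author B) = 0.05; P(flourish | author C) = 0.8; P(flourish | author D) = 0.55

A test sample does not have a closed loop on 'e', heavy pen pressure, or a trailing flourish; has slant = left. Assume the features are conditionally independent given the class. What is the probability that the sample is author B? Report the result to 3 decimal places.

author A: 0.35 × (1−0.45) × 0.15 × (1−0.35) × (1−0.35) = 0.0121996875
author B: 0.25 × (1−0.05) × 0.45 × (1−0.1) × (1−0.05) = 0.091378125
author C: 0.35 × (1−0.45) × 0.1 × (1−0.5) × (1−0.8) = 0.001925
author D: 0.05 × (1−0.1) × 0.3 × (1−0.3) × (1−0.55) = 0.0042525
P(author B | x) = 0.091378125 / 0.1097553125 ≈ 0.833

0.833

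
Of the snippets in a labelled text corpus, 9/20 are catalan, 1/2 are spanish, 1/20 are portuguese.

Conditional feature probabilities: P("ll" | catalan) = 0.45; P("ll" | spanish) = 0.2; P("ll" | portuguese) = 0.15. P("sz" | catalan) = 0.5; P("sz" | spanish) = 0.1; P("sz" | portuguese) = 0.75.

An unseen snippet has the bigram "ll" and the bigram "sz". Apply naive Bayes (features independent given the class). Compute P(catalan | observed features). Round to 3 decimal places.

catalan: 0.45 × 0.45 × 0.5 = 0.10125
spanish: 0.5 × 0.2 × 0.1 = 0.01
portuguese: 0.05 × 0.15 × 0.75 = 0.005625
P(catalan | x) = 0.10125 / 0.116875 ≈ 0.866

0.866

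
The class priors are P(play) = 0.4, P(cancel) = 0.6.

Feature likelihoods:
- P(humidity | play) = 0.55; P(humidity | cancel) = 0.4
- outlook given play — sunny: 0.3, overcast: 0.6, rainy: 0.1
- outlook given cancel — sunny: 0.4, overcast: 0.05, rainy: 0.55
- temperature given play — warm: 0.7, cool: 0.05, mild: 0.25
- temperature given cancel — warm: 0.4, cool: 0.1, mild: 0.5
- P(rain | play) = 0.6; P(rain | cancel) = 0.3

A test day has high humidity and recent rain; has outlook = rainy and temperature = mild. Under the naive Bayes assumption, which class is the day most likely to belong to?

cancel

play: 0.4 × 0.55 × 0.1 × 0.25 × 0.6 = 0.0033
cancel: 0.6 × 0.4 × 0.55 × 0.5 × 0.3 = 0.0198
Highest score → cancel.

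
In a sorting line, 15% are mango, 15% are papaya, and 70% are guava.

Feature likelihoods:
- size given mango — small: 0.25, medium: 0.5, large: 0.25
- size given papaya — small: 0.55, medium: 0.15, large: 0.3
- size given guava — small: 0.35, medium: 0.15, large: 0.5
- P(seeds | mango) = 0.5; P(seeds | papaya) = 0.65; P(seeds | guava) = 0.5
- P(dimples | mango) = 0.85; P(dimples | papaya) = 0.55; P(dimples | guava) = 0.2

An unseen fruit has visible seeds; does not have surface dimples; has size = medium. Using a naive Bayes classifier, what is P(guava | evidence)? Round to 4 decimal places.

mango: 0.15 × 0.5 × 0.5 × (1−0.85) = 0.005625
papaya: 0.15 × 0.15 × 0.65 × (1−0.55) = 0.00658125
guava: 0.7 × 0.15 × 0.5 × (1−0.2) = 0.042
P(guava | x) = 0.042 / 0.05420625 ≈ 0.7748

0.7748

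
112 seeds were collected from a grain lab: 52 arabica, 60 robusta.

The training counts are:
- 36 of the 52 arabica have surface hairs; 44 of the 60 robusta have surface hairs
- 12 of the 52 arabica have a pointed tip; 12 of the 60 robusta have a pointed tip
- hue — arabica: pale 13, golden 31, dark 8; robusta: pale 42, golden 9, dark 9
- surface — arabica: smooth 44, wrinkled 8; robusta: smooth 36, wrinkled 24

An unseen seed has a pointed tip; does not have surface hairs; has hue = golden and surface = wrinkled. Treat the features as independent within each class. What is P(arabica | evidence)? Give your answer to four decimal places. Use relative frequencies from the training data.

0.6382

arabica: (52/112) × (16/52) × (12/52) × (31/52) × (8/52) ≈ 0.0030236
robusta: (60/112) × (16/60) × (12/60) × (9/60) × (24/60) ≈ 0.00171429
P(arabica | x) = 0.0030236 / 0.00473789 ≈ 0.6382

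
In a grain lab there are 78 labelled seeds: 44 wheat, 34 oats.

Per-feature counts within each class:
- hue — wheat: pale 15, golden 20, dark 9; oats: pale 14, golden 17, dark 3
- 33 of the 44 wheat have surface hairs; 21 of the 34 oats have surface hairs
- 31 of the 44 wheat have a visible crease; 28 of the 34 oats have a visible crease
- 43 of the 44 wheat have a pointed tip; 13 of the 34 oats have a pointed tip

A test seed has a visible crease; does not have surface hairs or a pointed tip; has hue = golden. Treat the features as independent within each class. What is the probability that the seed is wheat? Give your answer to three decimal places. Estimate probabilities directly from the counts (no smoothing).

wheat: (44/78) × (20/44) × (11/44) × (31/44) × (1/44) ≈ 0.00102644
oats: (34/78) × (17/34) × (13/34) × (28/34) × (21/34) ≈ 0.0423875
P(wheat | x) = 0.00102644 / 0.04341394 ≈ 0.024

0.024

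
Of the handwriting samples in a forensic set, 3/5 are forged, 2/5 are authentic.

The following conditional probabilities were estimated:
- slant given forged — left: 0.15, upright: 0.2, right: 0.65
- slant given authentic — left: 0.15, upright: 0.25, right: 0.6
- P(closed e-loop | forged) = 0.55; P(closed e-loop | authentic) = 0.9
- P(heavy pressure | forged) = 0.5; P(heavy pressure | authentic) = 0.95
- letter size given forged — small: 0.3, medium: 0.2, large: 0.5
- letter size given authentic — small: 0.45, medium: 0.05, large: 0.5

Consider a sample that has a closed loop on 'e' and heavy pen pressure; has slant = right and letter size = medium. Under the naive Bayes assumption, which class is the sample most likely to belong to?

forged

forged: 0.6 × 0.65 × 0.55 × 0.5 × 0.2 = 0.02145
authentic: 0.4 × 0.6 × 0.9 × 0.95 × 0.05 = 0.01026
Highest score → forged.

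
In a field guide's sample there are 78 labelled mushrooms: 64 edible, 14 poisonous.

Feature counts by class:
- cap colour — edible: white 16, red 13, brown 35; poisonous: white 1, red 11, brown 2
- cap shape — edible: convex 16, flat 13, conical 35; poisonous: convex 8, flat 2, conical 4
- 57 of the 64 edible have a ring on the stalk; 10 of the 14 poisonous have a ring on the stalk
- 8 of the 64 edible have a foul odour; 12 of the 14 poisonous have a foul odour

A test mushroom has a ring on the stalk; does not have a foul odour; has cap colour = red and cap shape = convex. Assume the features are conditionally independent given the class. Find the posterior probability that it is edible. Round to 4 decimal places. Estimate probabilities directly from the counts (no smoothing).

edible: (64/78) × (13/64) × (16/64) × (57/64) × (56/64) = 0.032470703125
poisonous: (14/78) × (11/14) × (8/14) × (10/14) × (2/14) ≈ 0.00822307
P(edible | x) = 0.032470703125 / 0.040693773125 ≈ 0.7979

0.7979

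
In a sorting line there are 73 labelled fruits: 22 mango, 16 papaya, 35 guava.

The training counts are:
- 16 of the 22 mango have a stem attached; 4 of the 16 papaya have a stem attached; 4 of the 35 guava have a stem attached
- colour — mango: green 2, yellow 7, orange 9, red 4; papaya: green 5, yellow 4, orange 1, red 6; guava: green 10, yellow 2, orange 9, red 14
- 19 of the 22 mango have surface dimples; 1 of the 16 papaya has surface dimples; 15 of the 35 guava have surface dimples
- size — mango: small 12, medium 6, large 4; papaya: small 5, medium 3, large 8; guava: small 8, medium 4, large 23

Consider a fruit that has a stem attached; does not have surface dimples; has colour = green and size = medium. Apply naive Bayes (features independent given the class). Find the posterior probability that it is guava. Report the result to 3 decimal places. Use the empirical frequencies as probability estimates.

0.214

mango: (22/73) × (16/22) × (2/22) × (3/22) × (6/22) ≈ 0.000741023
papaya: (16/73) × (4/16) × (5/16) × (15/16) × (3/16) ≈ 0.00300995
guava: (35/73) × (4/35) × (10/35) × (20/35) × (4/35) ≈ 0.00102241
P(guava | x) = 0.00102241 / 0.004773383 ≈ 0.214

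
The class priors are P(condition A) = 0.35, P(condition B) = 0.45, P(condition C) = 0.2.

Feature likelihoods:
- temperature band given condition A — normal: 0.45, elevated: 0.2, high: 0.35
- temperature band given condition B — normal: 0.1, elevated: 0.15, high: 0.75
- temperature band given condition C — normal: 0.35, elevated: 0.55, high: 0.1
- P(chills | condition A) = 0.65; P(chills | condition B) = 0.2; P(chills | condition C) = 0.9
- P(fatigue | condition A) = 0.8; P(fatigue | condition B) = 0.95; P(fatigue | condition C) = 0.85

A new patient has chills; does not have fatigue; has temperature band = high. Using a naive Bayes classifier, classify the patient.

condition A

condition A: 0.35 × 0.35 × 0.65 × (1−0.8) = 0.015925
condition B: 0.45 × 0.75 × 0.2 × (1−0.95) = 0.003375
condition C: 0.2 × 0.1 × 0.9 × (1−0.85) = 0.0027
Highest score → condition A.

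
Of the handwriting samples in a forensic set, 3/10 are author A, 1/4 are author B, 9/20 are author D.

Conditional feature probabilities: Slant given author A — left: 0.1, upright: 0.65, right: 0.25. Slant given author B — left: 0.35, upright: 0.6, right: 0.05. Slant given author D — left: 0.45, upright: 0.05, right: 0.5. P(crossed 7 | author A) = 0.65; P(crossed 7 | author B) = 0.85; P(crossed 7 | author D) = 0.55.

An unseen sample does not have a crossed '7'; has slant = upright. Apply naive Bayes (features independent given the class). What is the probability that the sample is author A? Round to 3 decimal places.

0.677

author A: 0.3 × 0.65 × (1−0.65) = 0.06825
author B: 0.25 × 0.6 × (1−0.85) = 0.0225
author D: 0.45 × 0.05 × (1−0.55) = 0.010125
P(author A | x) = 0.06825 / 0.100875 ≈ 0.677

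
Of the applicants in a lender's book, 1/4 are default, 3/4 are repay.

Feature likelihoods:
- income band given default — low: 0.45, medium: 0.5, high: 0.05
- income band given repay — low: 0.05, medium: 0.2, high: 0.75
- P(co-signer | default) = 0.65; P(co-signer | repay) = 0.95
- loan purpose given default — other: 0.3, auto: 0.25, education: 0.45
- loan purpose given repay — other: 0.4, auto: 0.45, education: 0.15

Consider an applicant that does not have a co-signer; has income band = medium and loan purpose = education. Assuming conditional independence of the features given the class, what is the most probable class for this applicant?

default

default: 0.25 × 0.5 × (1−0.65) × 0.45 = 0.0196875
repay: 0.75 × 0.2 × (1−0.95) × 0.15 = 0.001125
Highest score → default.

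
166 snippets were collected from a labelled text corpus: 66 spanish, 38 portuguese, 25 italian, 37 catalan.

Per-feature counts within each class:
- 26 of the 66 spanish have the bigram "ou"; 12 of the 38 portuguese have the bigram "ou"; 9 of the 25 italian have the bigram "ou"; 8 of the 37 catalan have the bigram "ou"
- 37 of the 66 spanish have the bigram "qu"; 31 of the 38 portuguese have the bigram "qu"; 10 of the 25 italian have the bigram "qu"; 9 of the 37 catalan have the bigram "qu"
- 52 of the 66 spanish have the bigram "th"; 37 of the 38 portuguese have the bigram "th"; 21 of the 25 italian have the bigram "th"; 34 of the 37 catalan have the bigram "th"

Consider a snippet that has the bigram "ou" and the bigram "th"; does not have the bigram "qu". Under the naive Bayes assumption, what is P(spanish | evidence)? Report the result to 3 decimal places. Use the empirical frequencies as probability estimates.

spanish: (66/166) × (26/66) × (29/66) × (52/66) ≈ 0.0542224
portuguese: (38/166) × (12/38) × (7/38) × (37/38) ≈ 0.012966
italian: (25/166) × (9/25) × (15/25) × (21/25) ≈ 0.0273253
catalan: (37/166) × (8/37) × (28/37) × (34/37) ≈ 0.0335132
P(spanish | x) = 0.0542224 / 0.1280269 ≈ 0.424

0.424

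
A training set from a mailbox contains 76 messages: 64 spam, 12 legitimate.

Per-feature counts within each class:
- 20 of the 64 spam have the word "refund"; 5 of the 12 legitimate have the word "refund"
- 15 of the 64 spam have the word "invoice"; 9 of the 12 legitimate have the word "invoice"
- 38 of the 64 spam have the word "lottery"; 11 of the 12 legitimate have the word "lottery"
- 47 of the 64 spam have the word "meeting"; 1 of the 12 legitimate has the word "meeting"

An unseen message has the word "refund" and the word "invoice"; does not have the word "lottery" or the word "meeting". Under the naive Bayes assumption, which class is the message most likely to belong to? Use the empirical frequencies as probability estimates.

spam

spam: (64/76) × (20/64) × (15/64) × (26/64) × (17/64) ≈ 0.00665564
legitimate: (12/76) × (5/12) × (9/12) × (1/12) × (11/12) ≈ 0.00376919
Highest score → spam.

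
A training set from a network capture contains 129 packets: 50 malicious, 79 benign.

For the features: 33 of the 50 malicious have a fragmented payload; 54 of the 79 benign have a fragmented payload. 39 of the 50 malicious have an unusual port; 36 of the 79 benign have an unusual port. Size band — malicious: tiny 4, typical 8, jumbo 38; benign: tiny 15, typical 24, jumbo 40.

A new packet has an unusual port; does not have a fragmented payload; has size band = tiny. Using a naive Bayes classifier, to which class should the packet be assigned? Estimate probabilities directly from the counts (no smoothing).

malicious: (50/129) × (17/50) × (39/50) × (4/50) ≈ 0.00822326
benign: (79/129) × (25/79) × (36/79) × (15/79) ≈ 0.0167683
Highest score → benign.

benign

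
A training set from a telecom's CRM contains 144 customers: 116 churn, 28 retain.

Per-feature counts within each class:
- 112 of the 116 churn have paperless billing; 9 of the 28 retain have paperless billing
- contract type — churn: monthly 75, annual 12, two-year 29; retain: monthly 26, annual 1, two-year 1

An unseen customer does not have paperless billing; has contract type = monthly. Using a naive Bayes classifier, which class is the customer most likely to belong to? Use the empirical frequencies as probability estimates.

churn: (116/144) × (4/116) × (75/116) ≈ 0.0179598
retain: (28/144) × (19/28) × (26/28) ≈ 0.12252
Highest score → retain.

retain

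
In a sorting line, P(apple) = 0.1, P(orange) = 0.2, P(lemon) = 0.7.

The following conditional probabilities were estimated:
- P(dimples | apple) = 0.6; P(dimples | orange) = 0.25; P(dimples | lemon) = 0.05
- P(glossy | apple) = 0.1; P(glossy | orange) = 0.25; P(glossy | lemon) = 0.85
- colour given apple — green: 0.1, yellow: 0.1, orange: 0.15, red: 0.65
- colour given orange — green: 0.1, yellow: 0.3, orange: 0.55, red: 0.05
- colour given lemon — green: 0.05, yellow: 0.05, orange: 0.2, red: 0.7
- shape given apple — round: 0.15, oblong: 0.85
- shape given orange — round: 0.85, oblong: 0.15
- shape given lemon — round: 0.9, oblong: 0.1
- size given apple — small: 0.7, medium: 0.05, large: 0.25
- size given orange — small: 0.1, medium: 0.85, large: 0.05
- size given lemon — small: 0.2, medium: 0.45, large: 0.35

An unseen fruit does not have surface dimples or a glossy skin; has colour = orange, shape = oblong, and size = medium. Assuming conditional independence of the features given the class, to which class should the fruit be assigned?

orange

apple: 0.1 × (1−0.6) × (1−0.1) × 0.15 × 0.85 × 0.05 = 0.0002295
orange: 0.2 × (1−0.25) × (1−0.25) × 0.55 × 0.15 × 0.85 = 0.0078890625
lemon: 0.7 × (1−0.05) × (1−0.85) × 0.2 × 0.1 × 0.45 = 0.00089775
Highest score → orange.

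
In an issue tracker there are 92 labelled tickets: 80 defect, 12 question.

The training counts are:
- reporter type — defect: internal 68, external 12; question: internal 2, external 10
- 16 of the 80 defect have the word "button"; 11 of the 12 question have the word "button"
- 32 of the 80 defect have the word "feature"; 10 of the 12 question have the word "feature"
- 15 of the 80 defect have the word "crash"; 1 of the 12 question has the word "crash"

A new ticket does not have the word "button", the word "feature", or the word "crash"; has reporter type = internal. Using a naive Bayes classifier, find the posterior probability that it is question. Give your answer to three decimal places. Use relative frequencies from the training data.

defect: (80/92) × (68/80) × (64/80) × (48/80) × (65/80) ≈ 0.288261
question: (12/92) × (2/12) × (1/12) × (2/12) × (11/12) ≈ 0.000276771
P(question | x) = 0.000276771 / 0.288537771 ≈ 0.001

0.001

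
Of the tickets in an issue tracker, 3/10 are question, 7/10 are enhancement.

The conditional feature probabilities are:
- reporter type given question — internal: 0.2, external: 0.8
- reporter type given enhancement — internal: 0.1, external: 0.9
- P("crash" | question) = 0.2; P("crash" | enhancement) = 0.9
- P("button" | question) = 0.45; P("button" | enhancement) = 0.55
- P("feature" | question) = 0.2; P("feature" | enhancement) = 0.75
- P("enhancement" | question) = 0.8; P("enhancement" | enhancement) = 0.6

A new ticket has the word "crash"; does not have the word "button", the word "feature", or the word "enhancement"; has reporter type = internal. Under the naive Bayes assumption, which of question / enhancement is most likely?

enhancement

question: 0.3 × 0.2 × 0.2 × (1−0.45) × (1−0.2) × (1−0.8) = 0.001056
enhancement: 0.7 × 0.1 × 0.9 × (1−0.55) × (1−0.75) × (1−0.6) = 0.002835
Highest score → enhancement.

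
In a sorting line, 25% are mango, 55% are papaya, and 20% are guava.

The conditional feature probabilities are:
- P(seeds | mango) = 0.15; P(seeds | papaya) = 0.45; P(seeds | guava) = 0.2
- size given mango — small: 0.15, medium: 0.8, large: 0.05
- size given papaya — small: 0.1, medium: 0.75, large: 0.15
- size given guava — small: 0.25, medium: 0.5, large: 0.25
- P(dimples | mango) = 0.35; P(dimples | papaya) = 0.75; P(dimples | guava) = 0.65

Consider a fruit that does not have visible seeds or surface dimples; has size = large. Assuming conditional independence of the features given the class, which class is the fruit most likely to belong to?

guava

mango: 0.25 × (1−0.15) × 0.05 × (1−0.35) = 0.00690625
papaya: 0.55 × (1−0.45) × 0.15 × (1−0.75) = 0.01134375
guava: 0.2 × (1−0.2) × 0.25 × (1−0.65) = 0.014
Highest score → guava.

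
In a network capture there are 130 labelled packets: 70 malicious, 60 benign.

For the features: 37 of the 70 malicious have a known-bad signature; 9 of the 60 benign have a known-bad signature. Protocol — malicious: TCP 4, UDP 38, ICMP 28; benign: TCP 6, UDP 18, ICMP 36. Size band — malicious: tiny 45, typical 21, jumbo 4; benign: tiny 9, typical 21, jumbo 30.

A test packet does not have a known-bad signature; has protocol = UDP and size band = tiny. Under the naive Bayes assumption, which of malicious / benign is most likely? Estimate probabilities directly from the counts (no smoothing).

malicious: (70/130) × (33/70) × (38/70) × (45/70) ≈ 0.0885871
benign: (60/130) × (51/60) × (18/60) × (9/60) ≈ 0.0176538
Highest score → malicious.

malicious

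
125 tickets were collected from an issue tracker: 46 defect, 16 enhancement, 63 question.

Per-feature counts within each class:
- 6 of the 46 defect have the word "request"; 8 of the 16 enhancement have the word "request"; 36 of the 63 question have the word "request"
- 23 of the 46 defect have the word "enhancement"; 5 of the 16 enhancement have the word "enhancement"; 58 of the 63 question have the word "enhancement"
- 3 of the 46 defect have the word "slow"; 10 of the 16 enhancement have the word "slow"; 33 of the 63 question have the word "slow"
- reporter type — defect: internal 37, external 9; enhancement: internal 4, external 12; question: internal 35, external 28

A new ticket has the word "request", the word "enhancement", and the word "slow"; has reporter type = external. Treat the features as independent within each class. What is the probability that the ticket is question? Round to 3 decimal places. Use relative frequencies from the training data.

defect: (46/125) × (6/46) × (23/46) × (3/46) × (9/46) ≈ 0.000306238
enhancement: (16/125) × (8/16) × (5/16) × (10/16) × (12/16) = 0.009375
question: (63/125) × (36/63) × (58/63) × (33/63) × (28/63) ≈ 0.0617264
P(question | x) = 0.0617264 / 0.071407638 ≈ 0.864

0.864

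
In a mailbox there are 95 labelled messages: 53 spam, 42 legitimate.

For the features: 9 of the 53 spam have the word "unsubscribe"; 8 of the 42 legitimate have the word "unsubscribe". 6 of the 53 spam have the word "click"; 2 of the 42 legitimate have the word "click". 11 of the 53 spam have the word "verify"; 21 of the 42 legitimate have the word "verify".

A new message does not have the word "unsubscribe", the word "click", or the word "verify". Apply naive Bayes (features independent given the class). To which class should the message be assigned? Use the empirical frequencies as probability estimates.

spam: (53/95) × (44/53) × (47/53) × (42/53) ≈ 0.32548
legitimate: (42/95) × (34/42) × (40/42) × (21/42) ≈ 0.170426
Highest score → spam.

spam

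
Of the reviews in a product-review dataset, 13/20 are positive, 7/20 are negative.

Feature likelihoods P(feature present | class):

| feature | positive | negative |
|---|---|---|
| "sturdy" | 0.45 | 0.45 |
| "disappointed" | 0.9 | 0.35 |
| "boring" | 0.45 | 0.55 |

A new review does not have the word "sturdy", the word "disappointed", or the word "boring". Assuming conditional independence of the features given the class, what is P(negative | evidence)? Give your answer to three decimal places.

positive: 0.65 × (1−0.45) × (1−0.9) × (1−0.45) = 0.0196625
negative: 0.35 × (1−0.45) × (1−0.35) × (1−0.55) = 0.05630625
P(negative | x) = 0.05630625 / 0.07596875 ≈ 0.741

0.741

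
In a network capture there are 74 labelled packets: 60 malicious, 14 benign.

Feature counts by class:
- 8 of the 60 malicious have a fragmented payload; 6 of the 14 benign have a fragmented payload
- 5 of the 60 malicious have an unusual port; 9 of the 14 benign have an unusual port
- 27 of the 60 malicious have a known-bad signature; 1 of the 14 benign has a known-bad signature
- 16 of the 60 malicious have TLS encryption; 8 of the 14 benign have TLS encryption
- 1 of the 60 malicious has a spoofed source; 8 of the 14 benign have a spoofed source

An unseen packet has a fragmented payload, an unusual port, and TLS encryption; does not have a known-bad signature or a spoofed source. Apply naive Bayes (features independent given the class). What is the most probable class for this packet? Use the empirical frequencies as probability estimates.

benign

malicious: (60/74) × (8/60) × (5/60) × (33/60) × (16/60) × (59/60) ≈ 0.0012993
benign: (14/74) × (6/14) × (9/14) × (13/14) × (8/14) × (6/14) ≈ 0.0118532
Highest score → benign.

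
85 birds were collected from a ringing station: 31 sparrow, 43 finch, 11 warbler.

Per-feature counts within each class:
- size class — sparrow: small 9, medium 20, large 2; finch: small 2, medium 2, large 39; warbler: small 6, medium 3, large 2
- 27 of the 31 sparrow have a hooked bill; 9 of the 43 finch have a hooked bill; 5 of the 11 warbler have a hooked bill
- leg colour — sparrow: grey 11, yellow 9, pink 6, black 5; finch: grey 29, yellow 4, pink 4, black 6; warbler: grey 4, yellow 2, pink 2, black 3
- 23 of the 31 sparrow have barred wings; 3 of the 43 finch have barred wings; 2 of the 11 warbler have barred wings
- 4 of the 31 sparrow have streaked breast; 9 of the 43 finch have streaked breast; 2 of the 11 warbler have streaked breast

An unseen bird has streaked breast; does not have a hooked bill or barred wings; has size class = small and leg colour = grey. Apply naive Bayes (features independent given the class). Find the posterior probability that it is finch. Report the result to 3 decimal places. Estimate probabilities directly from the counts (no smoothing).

sparrow: (31/85) × (9/31) × (4/31) × (11/31) × (8/31) × (4/31) ≈ 0.000161428
finch: (43/85) × (2/43) × (34/43) × (29/43) × (40/43) × (9/43) ≈ 0.00244296
warbler: (11/85) × (6/11) × (6/11) × (4/11) × (9/11) × (2/11) ≈ 0.00208279
P(finch | x) = 0.00244296 / 0.004687178 ≈ 0.521

0.521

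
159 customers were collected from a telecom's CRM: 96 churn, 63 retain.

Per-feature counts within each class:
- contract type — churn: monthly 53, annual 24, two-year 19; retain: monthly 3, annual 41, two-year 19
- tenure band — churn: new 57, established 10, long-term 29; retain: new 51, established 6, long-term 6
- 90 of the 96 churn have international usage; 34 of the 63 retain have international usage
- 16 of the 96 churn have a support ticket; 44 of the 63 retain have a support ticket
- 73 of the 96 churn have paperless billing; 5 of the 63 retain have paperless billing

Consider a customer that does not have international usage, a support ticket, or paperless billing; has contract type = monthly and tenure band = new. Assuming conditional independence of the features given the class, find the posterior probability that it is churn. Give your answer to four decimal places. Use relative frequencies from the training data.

0.5585

churn: (96/159) × (53/96) × (57/96) × (6/96) × (80/96) × (23/96) ≈ 0.00246966
retain: (63/159) × (3/63) × (51/63) × (29/63) × (19/63) × (58/63) ≈ 0.00195214
P(churn | x) = 0.00246966 / 0.0044218 ≈ 0.5585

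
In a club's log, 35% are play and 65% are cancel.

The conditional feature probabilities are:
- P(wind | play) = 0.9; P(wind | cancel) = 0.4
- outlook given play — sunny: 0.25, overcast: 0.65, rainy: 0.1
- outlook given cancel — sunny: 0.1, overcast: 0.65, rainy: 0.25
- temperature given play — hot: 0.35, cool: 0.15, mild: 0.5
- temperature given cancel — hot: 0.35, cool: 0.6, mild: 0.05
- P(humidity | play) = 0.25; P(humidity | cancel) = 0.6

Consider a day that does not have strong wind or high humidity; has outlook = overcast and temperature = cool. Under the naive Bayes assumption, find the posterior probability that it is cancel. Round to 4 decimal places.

0.9596

play: 0.35 × (1−0.9) × 0.65 × 0.15 × (1−0.25) = 0.002559375
cancel: 0.65 × (1−0.4) × 0.65 × 0.6 × (1−0.6) = 0.06084
P(cancel | x) = 0.06084 / 0.063399375 ≈ 0.9596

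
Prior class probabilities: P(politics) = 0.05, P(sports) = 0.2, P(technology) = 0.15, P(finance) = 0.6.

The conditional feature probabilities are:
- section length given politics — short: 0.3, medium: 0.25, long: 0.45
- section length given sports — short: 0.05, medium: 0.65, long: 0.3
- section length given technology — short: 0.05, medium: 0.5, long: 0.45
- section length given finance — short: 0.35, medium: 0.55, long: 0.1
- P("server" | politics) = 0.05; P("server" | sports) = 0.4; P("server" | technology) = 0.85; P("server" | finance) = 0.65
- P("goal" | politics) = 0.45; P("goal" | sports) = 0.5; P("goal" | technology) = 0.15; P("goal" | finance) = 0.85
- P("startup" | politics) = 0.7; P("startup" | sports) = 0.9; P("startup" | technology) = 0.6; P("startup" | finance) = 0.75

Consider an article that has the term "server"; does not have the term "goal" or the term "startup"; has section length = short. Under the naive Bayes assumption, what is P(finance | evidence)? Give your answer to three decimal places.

politics: 0.05 × 0.3 × 0.05 × (1−0.45) × (1−0.7) = 0.00012375
sports: 0.2 × 0.05 × 0.4 × (1−0.5) × (1−0.9) = 0.0002
technology: 0.15 × 0.05 × 0.85 × (1−0.15) × (1−0.6) = 0.0021675
finance: 0.6 × 0.35 × 0.65 × (1−0.85) × (1−0.75) = 0.00511875
P(finance | x) = 0.00511875 / 0.00761 ≈ 0.673

0.673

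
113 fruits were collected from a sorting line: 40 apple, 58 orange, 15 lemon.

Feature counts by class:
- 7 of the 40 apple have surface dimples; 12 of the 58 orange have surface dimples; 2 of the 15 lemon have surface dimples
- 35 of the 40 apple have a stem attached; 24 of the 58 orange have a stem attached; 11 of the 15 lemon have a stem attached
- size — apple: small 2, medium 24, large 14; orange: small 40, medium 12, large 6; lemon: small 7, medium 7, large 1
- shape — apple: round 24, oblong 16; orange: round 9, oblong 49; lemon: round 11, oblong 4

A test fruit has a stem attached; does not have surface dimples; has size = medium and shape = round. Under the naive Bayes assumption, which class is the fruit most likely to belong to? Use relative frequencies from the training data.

apple

apple: (40/113) × (33/40) × (35/40) × (24/40) × (24/40) ≈ 0.0919912
orange: (58/113) × (46/58) × (24/58) × (12/58) × (9/58) ≈ 0.00540792
lemon: (15/113) × (13/15) × (11/15) × (7/15) × (11/15) ≈ 0.0288718
Highest score → apple.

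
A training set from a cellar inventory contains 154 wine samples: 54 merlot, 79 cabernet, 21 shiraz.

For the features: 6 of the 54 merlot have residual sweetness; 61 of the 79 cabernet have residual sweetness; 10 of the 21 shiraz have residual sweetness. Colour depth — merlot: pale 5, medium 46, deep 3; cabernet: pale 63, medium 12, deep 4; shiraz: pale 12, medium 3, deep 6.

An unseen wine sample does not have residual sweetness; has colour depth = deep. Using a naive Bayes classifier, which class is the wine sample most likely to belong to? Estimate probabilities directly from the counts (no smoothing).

shiraz

merlot: (54/154) × (48/54) × (3/54) ≈ 0.017316
cabernet: (79/154) × (18/79) × (4/79) ≈ 0.00591813
shiraz: (21/154) × (11/21) × (6/21) ≈ 0.0204082
Highest score → shiraz.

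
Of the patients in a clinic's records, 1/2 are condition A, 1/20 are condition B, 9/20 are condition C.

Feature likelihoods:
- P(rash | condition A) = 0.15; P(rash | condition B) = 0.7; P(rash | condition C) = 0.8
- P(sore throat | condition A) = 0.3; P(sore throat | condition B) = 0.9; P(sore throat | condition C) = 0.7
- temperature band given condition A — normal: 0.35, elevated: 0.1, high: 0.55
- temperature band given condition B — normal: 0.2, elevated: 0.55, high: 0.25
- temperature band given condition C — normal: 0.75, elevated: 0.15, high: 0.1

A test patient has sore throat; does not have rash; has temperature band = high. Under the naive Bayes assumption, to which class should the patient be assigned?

condition A

condition A: 0.5 × (1−0.15) × 0.3 × 0.55 = 0.070125
condition B: 0.05 × (1−0.7) × 0.9 × 0.25 = 0.003375
condition C: 0.45 × (1−0.8) × 0.7 × 0.1 = 0.0063
Highest score → condition A.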